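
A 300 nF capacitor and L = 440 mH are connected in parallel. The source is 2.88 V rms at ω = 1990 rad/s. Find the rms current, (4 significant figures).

X_L = ωL = 875.6 Ω
X_C = 1/(ωC) = 1675 Ω
Parallel: admittances add. Y = 1/(jωL) + jωC
Y = (0 − j0.0005451) S
|Y| = 0.0005451 S → |Z| = 1/|Y| = 1835 Ω, ∠Z = −∠Y = 90.00°
I = V/|Z| = 2.88/1835 = 1.570 mA

1.570 mA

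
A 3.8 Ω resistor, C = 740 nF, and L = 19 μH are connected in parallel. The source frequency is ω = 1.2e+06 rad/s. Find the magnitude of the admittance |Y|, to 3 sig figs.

X_L = ωL = 22.8 Ω
X_C = 1/(ωC) = 1.13 Ω
Parallel: admittances add. Y = 1/R + 1/(jωL) + jωC
Y = (0.263 + j0.844) S
|Y| = 0.884 S → |Z| = 1/|Y| = 1.13 Ω, ∠Z = −∠Y = -72.7°

884 mS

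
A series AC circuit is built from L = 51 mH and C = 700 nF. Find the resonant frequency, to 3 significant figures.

842 Hz

ω₀ = 1/√(LC) = 1/√(0.051 × 7e-07) = 5293 rad/s
f₀ = ω₀/(2π) = 842 Hz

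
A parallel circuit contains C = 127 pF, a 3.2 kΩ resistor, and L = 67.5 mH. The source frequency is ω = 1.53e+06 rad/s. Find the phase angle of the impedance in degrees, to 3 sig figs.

-30.6°

X_L = ωL = 103000 Ω
X_C = 1/(ωC) = 5150 Ω
Parallel: admittances add. Y = 1/R + 1/(jωL) + jωC
Y = (0.000313 + j0.000185) S
|Y| = 0.000363 S → |Z| = 1/|Y| = 2760 Ω, ∠Z = −∠Y = -30.6°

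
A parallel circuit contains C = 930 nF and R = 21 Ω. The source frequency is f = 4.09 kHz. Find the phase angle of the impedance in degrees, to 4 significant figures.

-26.65°

ω = 2πf = 25700 rad/s
X_C = 1/(ωC) = 41.84 Ω
Parallel: admittances add. Y = 1/R + jωC
Y = (0.04762 + j0.02390) S
|Y| = 0.05328 S → |Z| = 1/|Y| = 18.77 Ω, ∠Z = −∠Y = -26.65°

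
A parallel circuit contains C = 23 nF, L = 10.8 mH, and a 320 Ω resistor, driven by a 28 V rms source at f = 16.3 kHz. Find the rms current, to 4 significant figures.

96.48 mA

ω = 2πf = 102400 rad/s
X_L = ωL = 1106 Ω
X_C = 1/(ωC) = 424.5 Ω
Parallel: admittances add. Y = 1/R + 1/(jωL) + jωC
Y = (0.003125 + j0.001451) S
|Y| = 0.003446 S → |Z| = 1/|Y| = 290.2 Ω, ∠Z = −∠Y = -24.91°
I = V/|Z| = 28/290.2 = 96.48 mA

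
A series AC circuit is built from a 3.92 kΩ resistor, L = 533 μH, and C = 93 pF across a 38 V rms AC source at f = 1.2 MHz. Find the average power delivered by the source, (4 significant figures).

256.3 mW

ω = 2πf = 7.54e+06 rad/s
X_L = ωL = 4019 Ω
X_C = 1/(ωC) = 1426 Ω
Net reactance X = X_L − X_C = 2593 Ω
Z = 3920 + j2593 Ω
|Z| = √(3920² + 2593²) = 4700 Ω
∠Z = arctan(2593/3920) = 33.48°
I = V/|Z| = 8.085 mA
P = VI cos φ = 38 × 0.008085 × cos(33.48°) = 256.3 mW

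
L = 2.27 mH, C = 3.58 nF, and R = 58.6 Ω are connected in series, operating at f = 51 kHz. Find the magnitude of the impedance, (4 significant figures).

ω = 2πf = 320400 rad/s
X_L = ωL = 727.4 Ω
X_C = 1/(ωC) = 871.7 Ω
Net reactance X = X_L − X_C = -144.3 Ω
Z = 58.60 − j144.3 Ω
|Z| = √(58.60² + 144.3²) = 155.7 Ω

155.7 Ω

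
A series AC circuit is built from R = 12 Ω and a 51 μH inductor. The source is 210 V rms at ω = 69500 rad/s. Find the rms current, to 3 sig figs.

X_L = ωL = 3.54 Ω
Z = 12.0 + j3.54 Ω
|Z| = √(12.0² + 3.54²) = 12.5 Ω
I = V/|Z| = 210/12.5 = 16.8 A

16.8 A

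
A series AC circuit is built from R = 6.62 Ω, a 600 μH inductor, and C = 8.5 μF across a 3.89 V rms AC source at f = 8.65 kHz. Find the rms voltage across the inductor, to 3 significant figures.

4.07 V

ω = 2πf = 54350 rad/s
X_L = ωL = 32.6 Ω
X_C = 1/(ωC) = 2.16 Ω
Net reactance X = X_L − X_C = 30.4 Ω
Z = 6.62 + j30.4 Ω
|Z| = √(6.62² + 30.4²) = 31.2 Ω
I = V/|Z| = 125 mA
V_L = I·|Z_L| = 0.125 × 32.6 = 4.07 V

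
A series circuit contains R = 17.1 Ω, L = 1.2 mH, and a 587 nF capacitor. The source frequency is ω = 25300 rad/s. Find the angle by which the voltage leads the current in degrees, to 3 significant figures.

X_L = ωL = 30.4 Ω
X_C = 1/(ωC) = 67.3 Ω
Net reactance X = X_L − X_C = -37.0 Ω
Z = 17.1 − j37.0 Ω
|Z| = √(17.1² + 37.0²) = 40.7 Ω
∠Z = arctan(-37.0/17.1) = -65.2°

-65.2°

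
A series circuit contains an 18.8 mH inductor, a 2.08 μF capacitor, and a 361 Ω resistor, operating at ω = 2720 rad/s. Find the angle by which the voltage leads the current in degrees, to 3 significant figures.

X_L = ωL = 51.1 Ω
X_C = 1/(ωC) = 177 Ω
Net reactance X = X_L − X_C = -126 Ω
Z = 361 − j126 Ω
|Z| = √(361² + 126²) = 382 Ω
∠Z = arctan(-126/361) = -19.2°

-19.2°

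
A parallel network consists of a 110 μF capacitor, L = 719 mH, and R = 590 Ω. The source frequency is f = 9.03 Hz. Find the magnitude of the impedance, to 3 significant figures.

54.5 Ω

ω = 2πf = 56.74 rad/s
X_L = ωL = 40.8 Ω
X_C = 1/(ωC) = 160 Ω
Parallel: admittances add. Y = 1/R + 1/(jωL) + jωC
Y = (0.00169 − j0.0183) S
|Y| = 0.0184 S → |Z| = 1/|Y| = 54.5 Ω, ∠Z = −∠Y = 84.7°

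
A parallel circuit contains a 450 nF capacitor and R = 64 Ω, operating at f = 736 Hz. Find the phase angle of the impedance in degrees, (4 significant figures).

ω = 2πf = 4624 rad/s
X_C = 1/(ωC) = 480.5 Ω
Parallel: admittances add. Y = 1/R + jωC
Y = (0.01562 + j0.002081) S
|Y| = 0.01576 S → |Z| = 1/|Y| = 63.44 Ω, ∠Z = −∠Y = -7.586°

-7.586°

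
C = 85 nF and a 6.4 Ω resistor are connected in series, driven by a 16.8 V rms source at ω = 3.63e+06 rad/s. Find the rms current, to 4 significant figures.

2.342 A

X_C = 1/(ωC) = 3.241 Ω
Z = 6.400 − j3.241 Ω
|Z| = √(6.400² + 3.241²) = 7.174 Ω
I = V/|Z| = 16.8/7.174 = 2.342 A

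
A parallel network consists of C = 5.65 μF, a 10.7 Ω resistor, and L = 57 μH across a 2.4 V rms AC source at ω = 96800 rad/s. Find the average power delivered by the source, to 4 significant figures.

X_L = ωL = 5.518 Ω
X_C = 1/(ωC) = 1.828 Ω
Parallel: admittances add. Y = 1/R + 1/(jωL) + jωC
Y = (0.09346 + j0.3657) S
|Y| = 0.3774 S → |Z| = 1/|Y| = 2.649 Ω, ∠Z = −∠Y = -75.66°
I = V/|Z| = 905.8 mA
P = VI cos φ = 2.4 × 0.9058 × cos(-75.66°) = 538.3 mW

538.3 mW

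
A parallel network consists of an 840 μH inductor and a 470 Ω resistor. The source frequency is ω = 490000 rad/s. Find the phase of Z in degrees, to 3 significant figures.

X_L = ωL = 412 Ω
Parallel: admittances add. Y = 1/R + 1/(jωL)
Y = (0.00213 − j0.00243) S
|Y| = 0.00323 S → |Z| = 1/|Y| = 310 Ω, ∠Z = −∠Y = 48.8°

48.8°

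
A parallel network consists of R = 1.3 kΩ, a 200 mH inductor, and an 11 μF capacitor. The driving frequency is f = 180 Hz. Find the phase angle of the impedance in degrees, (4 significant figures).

-84.52°

ω = 2πf = 1131 rad/s
X_L = ωL = 226.2 Ω
X_C = 1/(ωC) = 80.38 Ω
Parallel: admittances add. Y = 1/R + 1/(jωL) + jωC
Y = (0.0007692 + j0.008020) S
|Y| = 0.008057 S → |Z| = 1/|Y| = 124.1 Ω, ∠Z = −∠Y = -84.52°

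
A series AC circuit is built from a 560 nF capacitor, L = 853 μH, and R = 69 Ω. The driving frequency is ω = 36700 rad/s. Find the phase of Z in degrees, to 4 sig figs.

-14.12°

X_L = ωL = 31.31 Ω
X_C = 1/(ωC) = 48.66 Ω
Net reactance X = X_L − X_C = -17.35 Ω
Z = 69.00 − j17.35 Ω
|Z| = √(69.00² + 17.35²) = 71.15 Ω
∠Z = arctan(-17.35/69.00) = -14.12°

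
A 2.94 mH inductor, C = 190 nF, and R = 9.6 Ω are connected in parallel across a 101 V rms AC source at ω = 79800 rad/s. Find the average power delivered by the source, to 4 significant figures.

X_L = ωL = 234.6 Ω
X_C = 1/(ωC) = 65.95 Ω
Parallel: admittances add. Y = 1/R + 1/(jωL) + jωC
Y = (0.1042 + j0.01090) S
|Y| = 0.1047 S → |Z| = 1/|Y| = 9.548 Ω, ∠Z = −∠Y = -5.973°
I = V/|Z| = 10.58 A
P = VI cos φ = 101 × 10.58 × cos(-5.973°) = 1.063 kW

1.063 kW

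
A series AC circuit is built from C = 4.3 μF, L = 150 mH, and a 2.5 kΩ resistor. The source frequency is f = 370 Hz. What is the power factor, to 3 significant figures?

0.995

ω = 2πf = 2325 rad/s
X_L = ωL = 349 Ω
X_C = 1/(ωC) = 100 Ω
Net reactance X = X_L − X_C = 249 Ω
Z = 2500 + j249 Ω
|Z| = √(2500² + 249²) = 2510 Ω
∠Z = arctan(249/2500) = 5.68°
cos φ = cos(5.68°) = 0.995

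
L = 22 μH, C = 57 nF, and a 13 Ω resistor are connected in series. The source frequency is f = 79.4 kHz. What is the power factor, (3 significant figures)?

ω = 2πf = 498900 rad/s
X_L = ωL = 11.0 Ω
X_C = 1/(ωC) = 35.2 Ω
Net reactance X = X_L − X_C = -24.2 Ω
Z = 13.0 − j24.2 Ω
|Z| = √(13.0² + 24.2²) = 27.5 Ω
∠Z = arctan(-24.2/13.0) = -61.7°
cos φ = cos(-61.7°) = 0.473

0.473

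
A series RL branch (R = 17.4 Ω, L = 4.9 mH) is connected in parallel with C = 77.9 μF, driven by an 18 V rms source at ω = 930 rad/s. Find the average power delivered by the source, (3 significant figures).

17.4 W

X_L = ωL = 4.56 Ω
X_C = 1/(ωC) = 13.8 Ω
Branch 1 (R+jX_L): Z₁ = 17.4 + j4.56 Ω, |Z₁| = 18.0 Ω
Branch 2 (−jX_C): Z₂ = −j13.8 Ω
Parallel: Z = Z₁Z₂/(Z₁+Z₂), |Z| = 12.6 Ω, ∠Z = -47.3°
I = V/|Z| = 1.43 A
P = VI cos φ = 18 × 1.43 × cos(-47.3°) = 17.4 W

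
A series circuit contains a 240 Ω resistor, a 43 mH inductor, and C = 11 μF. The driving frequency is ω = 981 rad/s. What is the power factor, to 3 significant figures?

0.979

X_L = ωL = 42.2 Ω
X_C = 1/(ωC) = 92.7 Ω
Net reactance X = X_L − X_C = -50.5 Ω
Z = 240 − j50.5 Ω
|Z| = √(240² + 50.5²) = 245 Ω
∠Z = arctan(-50.5/240) = -11.9°
cos φ = cos(-11.9°) = 0.979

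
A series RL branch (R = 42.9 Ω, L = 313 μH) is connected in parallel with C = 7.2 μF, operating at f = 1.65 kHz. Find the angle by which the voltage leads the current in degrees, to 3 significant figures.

-72.4°

ω = 2πf = 10370 rad/s
X_L = ωL = 3.24 Ω
X_C = 1/(ωC) = 13.4 Ω
Branch 1 (R+jX_L): Z₁ = 42.9 + j3.24 Ω, |Z₁| = 43.0 Ω
Branch 2 (−jX_C): Z₂ = −j13.4 Ω
Parallel: Z = Z₁Z₂/(Z₁+Z₂), |Z| = 13.1 Ω, ∠Z = -72.4°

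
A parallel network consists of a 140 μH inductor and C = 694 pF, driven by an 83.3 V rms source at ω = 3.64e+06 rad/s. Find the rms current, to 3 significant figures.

X_L = ωL = 510 Ω
X_C = 1/(ωC) = 396 Ω
Parallel: admittances add. Y = 1/(jωL) + jωC
Y = (0 + j0.000564) S
|Y| = 0.000564 S → |Z| = 1/|Y| = 1770 Ω, ∠Z = −∠Y = -90.0°
I = V/|Z| = 83.3/1770 = 47.0 mA

47.0 mA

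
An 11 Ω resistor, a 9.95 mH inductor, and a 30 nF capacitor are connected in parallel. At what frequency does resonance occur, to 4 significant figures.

ω₀ = 1/√(LC) = 1/√(0.00995 × 3e-08) = 57880 rad/s
f₀ = ω₀/(2π) = 9.212 kHz

9.212 kHz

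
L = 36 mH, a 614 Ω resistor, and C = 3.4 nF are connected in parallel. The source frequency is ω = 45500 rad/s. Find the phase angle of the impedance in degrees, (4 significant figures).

15.63°

X_L = ωL = 1638 Ω
X_C = 1/(ωC) = 6464 Ω
Parallel: admittances add. Y = 1/R + 1/(jωL) + jωC
Y = (0.001629 − j0.0004558) S
|Y| = 0.001691 S → |Z| = 1/|Y| = 591.3 Ω, ∠Z = −∠Y = 15.63°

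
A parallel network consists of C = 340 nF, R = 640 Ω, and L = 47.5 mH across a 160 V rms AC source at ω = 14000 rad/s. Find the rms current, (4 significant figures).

577.9 mA

X_L = ωL = 665.0 Ω
X_C = 1/(ωC) = 210.1 Ω
Parallel: admittances add. Y = 1/R + 1/(jωL) + jωC
Y = (0.001563 + j0.003256) S
|Y| = 0.003612 S → |Z| = 1/|Y| = 276.9 Ω, ∠Z = −∠Y = -64.37°
I = V/|Z| = 160/276.9 = 577.9 mA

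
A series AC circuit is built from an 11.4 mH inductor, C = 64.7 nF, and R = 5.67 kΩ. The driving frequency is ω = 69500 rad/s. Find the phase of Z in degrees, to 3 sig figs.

X_L = ωL = 792 Ω
X_C = 1/(ωC) = 222 Ω
Net reactance X = X_L − X_C = 570 Ω
Z = 5670 + j570 Ω
|Z| = √(5670² + 570²) = 5700 Ω
∠Z = arctan(570/5670) = 5.74°

5.74°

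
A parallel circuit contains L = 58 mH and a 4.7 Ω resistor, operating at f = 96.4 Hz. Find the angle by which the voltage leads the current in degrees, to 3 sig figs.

7.62°

ω = 2πf = 605.7 rad/s
X_L = ωL = 35.1 Ω
Parallel: admittances add. Y = 1/R + 1/(jωL)
Y = (0.213 − j0.0285) S
|Y| = 0.215 S → |Z| = 1/|Y| = 4.66 Ω, ∠Z = −∠Y = 7.62°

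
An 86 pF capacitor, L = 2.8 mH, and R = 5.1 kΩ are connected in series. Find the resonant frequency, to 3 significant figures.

324 kHz

ω₀ = 1/√(LC) = 1/√(0.0028 × 8.6e-11) = 2.038e+06 rad/s
f₀ = ω₀/(2π) = 324 kHz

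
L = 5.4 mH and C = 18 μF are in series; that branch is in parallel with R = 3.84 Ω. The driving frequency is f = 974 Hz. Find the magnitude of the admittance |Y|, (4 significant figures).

263.7 mS

ω = 2πf = 6120 rad/s
X_L = ωL = 33.05 Ω
X_C = 1/(ωC) = 9.078 Ω
Branch 1: Z₁ = R = 3.840 Ω
Branch 2 (series LC): Z₂ = j(X_L − X_C) = j23.97 Ω
Parallel: Z = Z₁Z₂/(Z₁+Z₂), |Z| = 3.792 Ω, ∠Z = 9.102°
|Y| = 1/|Z| = 263.7 mS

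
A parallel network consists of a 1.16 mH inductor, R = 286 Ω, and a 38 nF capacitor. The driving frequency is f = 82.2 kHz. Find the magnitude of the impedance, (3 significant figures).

ω = 2πf = 516500 rad/s
X_L = ωL = 599 Ω
X_C = 1/(ωC) = 51.0 Ω
Parallel: admittances add. Y = 1/R + 1/(jωL) + jωC
Y = (0.00350 + j0.0180) S
|Y| = 0.0183 S → |Z| = 1/|Y| = 54.7 Ω, ∠Z = −∠Y = -79.0°

54.7 Ω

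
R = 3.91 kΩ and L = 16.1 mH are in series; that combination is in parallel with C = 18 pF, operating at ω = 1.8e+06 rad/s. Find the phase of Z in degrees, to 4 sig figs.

X_L = ωL = 28980 Ω
X_C = 1/(ωC) = 30860 Ω
Branch 1 (R+jX_L): Z₁ = 3910 + j28980 Ω, |Z₁| = 29240 Ω
Branch 2 (−jX_C): Z₂ = −j30860 Ω
Parallel: Z = Z₁Z₂/(Z₁+Z₂), |Z| = 207900 Ω, ∠Z = 18.05°

18.05°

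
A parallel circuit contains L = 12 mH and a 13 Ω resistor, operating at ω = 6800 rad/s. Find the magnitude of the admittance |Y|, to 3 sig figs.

X_L = ωL = 81.6 Ω
Parallel: admittances add. Y = 1/R + 1/(jωL)
Y = (0.0769 − j0.0123) S
|Y| = 0.0779 S → |Z| = 1/|Y| = 12.8 Ω, ∠Z = −∠Y = 9.05°

77.9 mS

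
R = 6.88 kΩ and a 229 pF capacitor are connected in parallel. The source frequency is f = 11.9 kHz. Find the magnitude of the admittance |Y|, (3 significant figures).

146 μS

ω = 2πf = 74770 rad/s
X_C = 1/(ωC) = 58400 Ω
Parallel: admittances add. Y = 1/R + jωC
Y = (0.000145 + j1.71e-05) S
|Y| = 0.000146 S → |Z| = 1/|Y| = 6830 Ω, ∠Z = −∠Y = -6.72°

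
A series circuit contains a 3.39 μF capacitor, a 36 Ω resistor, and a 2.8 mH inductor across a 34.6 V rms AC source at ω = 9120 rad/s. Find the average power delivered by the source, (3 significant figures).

X_L = ωL = 25.5 Ω
X_C = 1/(ωC) = 32.3 Ω
Net reactance X = X_L − X_C = -6.81 Ω
Z = 36.0 − j6.81 Ω
|Z| = √(36.0² + 6.81²) = 36.6 Ω
∠Z = arctan(-6.81/36.0) = -10.7°
I = V/|Z| = 944 mA
P = VI cos φ = 34.6 × 0.944 × cos(-10.7°) = 32.1 W

32.1 W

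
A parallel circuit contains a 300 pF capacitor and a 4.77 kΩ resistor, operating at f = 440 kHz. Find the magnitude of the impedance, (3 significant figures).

ω = 2πf = 2.765e+06 rad/s
X_C = 1/(ωC) = 1210 Ω
Parallel: admittances add. Y = 1/R + jωC
Y = (0.000210 + j0.000829) S
|Y| = 0.000855 S → |Z| = 1/|Y| = 1170 Ω, ∠Z = −∠Y = -75.8°

1170 Ω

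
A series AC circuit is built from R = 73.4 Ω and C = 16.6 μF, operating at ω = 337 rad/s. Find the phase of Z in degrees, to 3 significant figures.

X_C = 1/(ωC) = 179 Ω
Z = 73.4 − j179 Ω
|Z| = √(73.4² + 179²) = 193 Ω
∠Z = arctan(-179/73.4) = -67.7°

-67.7°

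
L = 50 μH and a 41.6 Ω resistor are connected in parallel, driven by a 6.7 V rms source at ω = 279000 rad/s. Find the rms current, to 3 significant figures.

507 mA

X_L = ωL = 14.0 Ω
Parallel: admittances add. Y = 1/R + 1/(jωL)
Y = (0.0240 − j0.0717) S
|Y| = 0.0756 S → |Z| = 1/|Y| = 13.2 Ω, ∠Z = −∠Y = 71.5°
I = V/|Z| = 6.7/13.2 = 507 mA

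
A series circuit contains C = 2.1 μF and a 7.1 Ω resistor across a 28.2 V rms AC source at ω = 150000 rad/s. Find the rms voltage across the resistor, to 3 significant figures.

25.7 V

X_C = 1/(ωC) = 3.17 Ω
Z = 7.10 − j3.17 Ω
|Z| = √(7.10² + 3.17²) = 7.78 Ω
I = V/|Z| = 3.63 A
V_R = I·|Z_R| = 3.63 × 7.10 = 25.7 V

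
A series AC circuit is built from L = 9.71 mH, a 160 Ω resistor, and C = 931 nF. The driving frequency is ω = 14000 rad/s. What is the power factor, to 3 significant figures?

0.938

X_L = ωL = 136 Ω
X_C = 1/(ωC) = 76.7 Ω
Net reactance X = X_L − X_C = 59.2 Ω
Z = 160 + j59.2 Ω
|Z| = √(160² + 59.2²) = 171 Ω
∠Z = arctan(59.2/160) = 20.3°
cos φ = cos(20.3°) = 0.938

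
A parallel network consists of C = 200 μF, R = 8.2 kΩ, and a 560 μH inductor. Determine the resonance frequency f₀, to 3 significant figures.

ω₀ = 1/√(LC) = 1/√(0.00056 × 0.0002) = 2988 rad/s
f₀ = ω₀/(2π) = 476 Hz

476 Hz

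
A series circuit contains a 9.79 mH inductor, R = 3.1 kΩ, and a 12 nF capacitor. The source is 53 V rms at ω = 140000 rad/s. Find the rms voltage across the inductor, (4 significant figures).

X_L = ωL = 1371 Ω
X_C = 1/(ωC) = 595.2 Ω
Net reactance X = X_L − X_C = 775.4 Ω
Z = 3100 + j775.4 Ω
|Z| = √(3100² + 775.4²) = 3195 Ω
I = V/|Z| = 16.59 mA
V_L = I·|Z_L| = 0.01659 × 1371 = 22.73 V

22.73 V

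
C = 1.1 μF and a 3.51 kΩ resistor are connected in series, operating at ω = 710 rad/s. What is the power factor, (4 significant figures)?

0.9394

X_C = 1/(ωC) = 1280 Ω
Z = 3510 − j1280 Ω
|Z| = √(3510² + 1280²) = 3736 Ω
∠Z = arctan(-1280/3510) = -20.04°
cos φ = cos(-20.04°) = 0.9394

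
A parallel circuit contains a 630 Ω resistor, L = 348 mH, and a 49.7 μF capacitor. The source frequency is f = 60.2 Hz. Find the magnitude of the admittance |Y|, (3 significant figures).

ω = 2πf = 378.2 rad/s
X_L = ωL = 132 Ω
X_C = 1/(ωC) = 53.2 Ω
Parallel: admittances add. Y = 1/R + 1/(jωL) + jωC
Y = (0.00159 + j0.0112) S
|Y| = 0.0113 S → |Z| = 1/|Y| = 88.4 Ω, ∠Z = −∠Y = -81.9°

11.3 mS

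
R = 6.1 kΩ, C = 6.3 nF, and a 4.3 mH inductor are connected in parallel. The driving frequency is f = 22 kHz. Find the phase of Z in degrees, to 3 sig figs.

ω = 2πf = 138200 rad/s
X_L = ωL = 594 Ω
X_C = 1/(ωC) = 1150 Ω
Parallel: admittances add. Y = 1/R + 1/(jωL) + jωC
Y = (0.000164 − j0.000812) S
|Y| = 0.000828 S → |Z| = 1/|Y| = 1210 Ω, ∠Z = −∠Y = 78.6°

78.6°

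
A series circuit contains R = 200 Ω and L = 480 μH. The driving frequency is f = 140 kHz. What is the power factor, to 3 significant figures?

ω = 2πf = 879600 rad/s
X_L = ωL = 422 Ω
Z = 200 + j422 Ω
|Z| = √(200² + 422²) = 467 Ω
∠Z = arctan(422/200) = 64.7°
cos φ = cos(64.7°) = 0.428

0.428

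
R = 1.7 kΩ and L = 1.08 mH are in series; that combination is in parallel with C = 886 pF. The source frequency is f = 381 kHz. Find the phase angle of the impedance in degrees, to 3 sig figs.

-84.5°

ω = 2πf = 2.394e+06 rad/s
X_L = ωL = 2590 Ω
X_C = 1/(ωC) = 471 Ω
Branch 1 (R+jX_L): Z₁ = 1700 + j2590 Ω, |Z₁| = 3090 Ω
Branch 2 (−jX_C): Z₂ = −j471 Ω
Parallel: Z = Z₁Z₂/(Z₁+Z₂), |Z| = 538 Ω, ∠Z = -84.5°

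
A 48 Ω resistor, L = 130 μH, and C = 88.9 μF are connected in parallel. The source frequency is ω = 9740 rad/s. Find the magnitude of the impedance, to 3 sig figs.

X_L = ωL = 1.27 Ω
X_C = 1/(ωC) = 1.15 Ω
Parallel: admittances add. Y = 1/R + 1/(jωL) + jωC
Y = (0.0208 + j0.0761) S
|Y| = 0.0789 S → |Z| = 1/|Y| = 12.7 Ω, ∠Z = −∠Y = -74.7°

12.7 Ω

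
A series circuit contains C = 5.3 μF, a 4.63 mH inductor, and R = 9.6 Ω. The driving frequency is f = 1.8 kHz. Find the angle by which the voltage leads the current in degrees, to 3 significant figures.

74.9°

ω = 2πf = 11310 rad/s
X_L = ωL = 52.4 Ω
X_C = 1/(ωC) = 16.7 Ω
Net reactance X = X_L − X_C = 35.7 Ω
Z = 9.60 + j35.7 Ω
|Z| = √(9.60² + 35.7²) = 37.0 Ω
∠Z = arctan(35.7/9.60) = 74.9°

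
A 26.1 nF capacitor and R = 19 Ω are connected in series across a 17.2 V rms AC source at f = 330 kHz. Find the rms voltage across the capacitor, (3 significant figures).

ω = 2πf = 2.073e+06 rad/s
X_C = 1/(ωC) = 18.5 Ω
Z = 19.0 − j18.5 Ω
|Z| = √(19.0² + 18.5²) = 26.5 Ω
I = V/|Z| = 649 mA
V_C = I·|Z_C| = 0.649 × 18.5 = 12.0 V

12.0 V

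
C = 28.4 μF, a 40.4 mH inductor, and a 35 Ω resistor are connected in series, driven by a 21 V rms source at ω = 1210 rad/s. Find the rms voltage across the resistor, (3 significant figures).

X_L = ωL = 48.9 Ω
X_C = 1/(ωC) = 29.1 Ω
Net reactance X = X_L − X_C = 19.8 Ω
Z = 35.0 + j19.8 Ω
|Z| = √(35.0² + 19.8²) = 40.2 Ω
I = V/|Z| = 522 mA
V_R = I·|Z_R| = 0.522 × 35.0 = 18.3 V

18.3 V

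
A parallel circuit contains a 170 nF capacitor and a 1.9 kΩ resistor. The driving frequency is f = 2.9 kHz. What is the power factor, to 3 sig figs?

0.168

ω = 2πf = 18220 rad/s
X_C = 1/(ωC) = 323 Ω
Parallel: admittances add. Y = 1/R + jωC
Y = (0.000526 + j0.00310) S
|Y| = 0.00314 S → |Z| = 1/|Y| = 318 Ω, ∠Z = −∠Y = -80.4°
cos φ = cos(-80.4°) = 0.168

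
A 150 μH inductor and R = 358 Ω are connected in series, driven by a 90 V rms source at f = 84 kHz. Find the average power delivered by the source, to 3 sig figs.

21.6 W

ω = 2πf = 527800 rad/s
X_L = ωL = 79.2 Ω
Z = 358 + j79.2 Ω
|Z| = √(358² + 79.2²) = 367 Ω
∠Z = arctan(79.2/358) = 12.5°
I = V/|Z| = 245 mA
P = VI cos φ = 90 × 0.245 × cos(12.5°) = 21.6 W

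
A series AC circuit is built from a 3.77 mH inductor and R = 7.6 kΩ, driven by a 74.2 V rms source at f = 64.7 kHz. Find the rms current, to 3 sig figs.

9.57 mA

ω = 2πf = 406500 rad/s
X_L = ωL = 1530 Ω
Z = 7600 + j1530 Ω
|Z| = √(7600² + 1530²) = 7750 Ω
I = V/|Z| = 74.2/7750 = 9.57 mA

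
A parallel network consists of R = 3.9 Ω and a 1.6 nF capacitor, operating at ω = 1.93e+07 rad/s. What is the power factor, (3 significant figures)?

X_C = 1/(ωC) = 32.4 Ω
Parallel: admittances add. Y = 1/R + jωC
Y = (0.256 + j0.0309) S
|Y| = 0.258 S → |Z| = 1/|Y| = 3.87 Ω, ∠Z = −∠Y = -6.87°
cos φ = cos(-6.87°) = 0.993

0.993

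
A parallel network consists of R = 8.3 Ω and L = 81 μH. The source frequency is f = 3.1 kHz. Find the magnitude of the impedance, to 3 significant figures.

ω = 2πf = 19480 rad/s
X_L = ωL = 1.58 Ω
Parallel: admittances add. Y = 1/R + 1/(jωL)
Y = (0.120 − j0.634) S
|Y| = 0.645 S → |Z| = 1/|Y| = 1.55 Ω, ∠Z = −∠Y = 79.2°

1.55 Ω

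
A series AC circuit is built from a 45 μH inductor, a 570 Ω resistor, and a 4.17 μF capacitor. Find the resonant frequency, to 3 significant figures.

11.6 kHz

ω₀ = 1/√(LC) = 1/√(4.5e-05 × 4.17e-06) = 73000 rad/s
f₀ = ω₀/(2π) = 11.6 kHz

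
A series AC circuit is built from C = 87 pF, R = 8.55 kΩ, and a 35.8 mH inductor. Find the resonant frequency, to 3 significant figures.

90.2 kHz

ω₀ = 1/√(LC) = 1/√(0.0358 × 8.7e-11) = 566600 rad/s
f₀ = ω₀/(2π) = 90.2 kHz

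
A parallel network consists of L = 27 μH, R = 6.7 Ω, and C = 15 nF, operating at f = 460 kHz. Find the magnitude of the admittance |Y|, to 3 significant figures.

152 mS

ω = 2πf = 2.89e+06 rad/s
X_L = ωL = 78.0 Ω
X_C = 1/(ωC) = 23.1 Ω
Parallel: admittances add. Y = 1/R + 1/(jωL) + jωC
Y = (0.149 + j0.0305) S
|Y| = 0.152 S → |Z| = 1/|Y| = 6.56 Ω, ∠Z = −∠Y = -11.6°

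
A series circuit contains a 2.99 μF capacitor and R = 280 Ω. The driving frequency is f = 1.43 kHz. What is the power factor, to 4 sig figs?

0.9913

ω = 2πf = 8985 rad/s
X_C = 1/(ωC) = 37.22 Ω
Z = 280.0 − j37.22 Ω
|Z| = √(280.0² + 37.22²) = 282.5 Ω
∠Z = arctan(-37.22/280.0) = -7.572°
cos φ = cos(-7.572°) = 0.9913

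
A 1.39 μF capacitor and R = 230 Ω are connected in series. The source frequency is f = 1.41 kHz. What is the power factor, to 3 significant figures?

ω = 2πf = 8859 rad/s
X_C = 1/(ωC) = 81.2 Ω
Z = 230 − j81.2 Ω
|Z| = √(230² + 81.2²) = 244 Ω
∠Z = arctan(-81.2/230) = -19.4°
cos φ = cos(-19.4°) = 0.943

0.943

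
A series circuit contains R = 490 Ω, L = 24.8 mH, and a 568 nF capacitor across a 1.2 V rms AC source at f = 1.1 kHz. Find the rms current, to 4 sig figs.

ω = 2πf = 6912 rad/s
X_L = ωL = 171.4 Ω
X_C = 1/(ωC) = 254.7 Ω
Net reactance X = X_L − X_C = -83.32 Ω
Z = 490.0 − j83.32 Ω
|Z| = √(490.0² + 83.32²) = 497.0 Ω
I = V/|Z| = 1.2/497.0 = 2.414 mA

2.414 mA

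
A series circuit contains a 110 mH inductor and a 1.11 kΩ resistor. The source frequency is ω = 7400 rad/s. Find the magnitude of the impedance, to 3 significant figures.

X_L = ωL = 814 Ω
Z = 1110 + j814 Ω
|Z| = √(1110² + 814²) = 1380 Ω

1380 Ω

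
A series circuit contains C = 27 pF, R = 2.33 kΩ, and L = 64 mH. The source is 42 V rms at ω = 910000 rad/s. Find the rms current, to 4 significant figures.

2.374 mA

X_L = ωL = 58240 Ω
X_C = 1/(ωC) = 40700 Ω
Net reactance X = X_L − X_C = 17540 Ω
Z = 2330 + j17540 Ω
|Z| = √(2330² + 17540²) = 17690 Ω
I = V/|Z| = 42/17690 = 2.374 mA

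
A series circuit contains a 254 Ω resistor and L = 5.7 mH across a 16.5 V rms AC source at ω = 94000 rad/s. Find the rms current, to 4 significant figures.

X_L = ωL = 535.8 Ω
Z = 254.0 + j535.8 Ω
|Z| = √(254.0² + 535.8²) = 593.0 Ω
I = V/|Z| = 16.5/593.0 = 27.83 mA

27.83 mA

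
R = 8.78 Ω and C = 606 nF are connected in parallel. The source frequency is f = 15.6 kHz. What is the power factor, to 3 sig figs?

0.887

ω = 2πf = 98020 rad/s
X_C = 1/(ωC) = 16.8 Ω
Parallel: admittances add. Y = 1/R + jωC
Y = (0.114 + j0.0594) S
|Y| = 0.128 S → |Z| = 1/|Y| = 7.78 Ω, ∠Z = −∠Y = -27.5°
cos φ = cos(-27.5°) = 0.887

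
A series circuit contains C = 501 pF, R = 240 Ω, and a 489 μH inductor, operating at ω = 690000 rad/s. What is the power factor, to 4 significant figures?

X_L = ωL = 337.4 Ω
X_C = 1/(ωC) = 2893 Ω
Net reactance X = X_L − X_C = -2555 Ω
Z = 240.0 − j2555 Ω
|Z| = √(240.0² + 2555²) = 2567 Ω
∠Z = arctan(-2555/240.0) = -84.63°
cos φ = cos(-84.63°) = 0.09351

0.09351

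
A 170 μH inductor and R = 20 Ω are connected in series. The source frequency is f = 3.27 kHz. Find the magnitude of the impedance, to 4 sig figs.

ω = 2πf = 20550 rad/s
X_L = ωL = 3.493 Ω
Z = 20.00 + j3.493 Ω
|Z| = √(20.00² + 3.493²) = 20.30 Ω

20.30 Ω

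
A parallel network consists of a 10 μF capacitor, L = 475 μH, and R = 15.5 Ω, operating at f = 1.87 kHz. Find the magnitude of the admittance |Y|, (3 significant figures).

ω = 2πf = 11750 rad/s
X_L = ωL = 5.58 Ω
X_C = 1/(ωC) = 8.51 Ω
Parallel: admittances add. Y = 1/R + 1/(jωL) + jωC
Y = (0.0645 − j0.0617) S
|Y| = 0.0893 S → |Z| = 1/|Y| = 11.2 Ω, ∠Z = −∠Y = 43.7°

89.3 mS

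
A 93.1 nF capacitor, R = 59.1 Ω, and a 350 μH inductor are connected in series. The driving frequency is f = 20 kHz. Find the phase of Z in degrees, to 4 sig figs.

-35.07°

ω = 2πf = 125700 rad/s
X_L = ωL = 43.98 Ω
X_C = 1/(ωC) = 85.48 Ω
Net reactance X = X_L − X_C = -41.49 Ω
Z = 59.10 − j41.49 Ω
|Z| = √(59.10² + 41.49²) = 72.21 Ω
∠Z = arctan(-41.49/59.10) = -35.07°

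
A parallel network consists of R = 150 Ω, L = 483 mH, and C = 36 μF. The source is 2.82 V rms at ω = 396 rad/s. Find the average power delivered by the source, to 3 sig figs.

53.0 mW

X_L = ωL = 191 Ω
X_C = 1/(ωC) = 70.1 Ω
Parallel: admittances add. Y = 1/R + 1/(jωL) + jωC
Y = (0.00667 + j0.00903) S
|Y| = 0.0112 S → |Z| = 1/|Y| = 89.1 Ω, ∠Z = −∠Y = -53.6°
I = V/|Z| = 31.6 mA
P = VI cos φ = 2.82 × 0.0316 × cos(-53.6°) = 53.0 mW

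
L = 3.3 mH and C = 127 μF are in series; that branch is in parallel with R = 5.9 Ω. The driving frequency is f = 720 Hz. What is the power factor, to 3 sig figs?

0.913

ω = 2πf = 4524 rad/s
X_L = ωL = 14.9 Ω
X_C = 1/(ωC) = 1.74 Ω
Branch 1: Z₁ = R = 5.90 Ω
Branch 2 (series LC): Z₂ = j(X_L − X_C) = j13.2 Ω
Parallel: Z = Z₁Z₂/(Z₁+Z₂), |Z| = 5.39 Ω, ∠Z = 24.1°
cos φ = cos(24.1°) = 0.913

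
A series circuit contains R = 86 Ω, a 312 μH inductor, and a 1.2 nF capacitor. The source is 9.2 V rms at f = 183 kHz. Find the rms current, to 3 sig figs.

24.5 mA

ω = 2πf = 1.15e+06 rad/s
X_L = ωL = 359 Ω
X_C = 1/(ωC) = 725 Ω
Net reactance X = X_L − X_C = -366 Ω
Z = 86.0 − j366 Ω
|Z| = √(86.0² + 366²) = 376 Ω
I = V/|Z| = 9.2/376 = 24.5 mA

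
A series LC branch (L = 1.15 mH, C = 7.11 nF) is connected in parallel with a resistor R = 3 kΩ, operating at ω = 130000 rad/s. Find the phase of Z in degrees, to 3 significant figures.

X_L = ωL = 150 Ω
X_C = 1/(ωC) = 1080 Ω
Branch 1: Z₁ = R = 3000 Ω
Branch 2 (series LC): Z₂ = j(X_L − X_C) = −j932 Ω
Parallel: Z = Z₁Z₂/(Z₁+Z₂), |Z| = 890 Ω, ∠Z = -72.7°

-72.7°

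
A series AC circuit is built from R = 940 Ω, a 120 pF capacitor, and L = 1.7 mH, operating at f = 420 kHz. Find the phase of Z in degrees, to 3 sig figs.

54.7°

ω = 2πf = 2.639e+06 rad/s
X_L = ωL = 4490 Ω
X_C = 1/(ωC) = 3160 Ω
Net reactance X = X_L − X_C = 1330 Ω
Z = 940 + j1330 Ω
|Z| = √(940² + 1330²) = 1630 Ω
∠Z = arctan(1330/940) = 54.7°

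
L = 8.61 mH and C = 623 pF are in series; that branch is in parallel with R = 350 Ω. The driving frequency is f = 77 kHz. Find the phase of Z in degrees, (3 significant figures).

22.4°

ω = 2πf = 483800 rad/s
X_L = ωL = 4170 Ω
X_C = 1/(ωC) = 3320 Ω
Branch 1: Z₁ = R = 350 Ω
Branch 2 (series LC): Z₂ = j(X_L − X_C) = j848 Ω
Parallel: Z = Z₁Z₂/(Z₁+Z₂), |Z| = 324 Ω, ∠Z = 22.4°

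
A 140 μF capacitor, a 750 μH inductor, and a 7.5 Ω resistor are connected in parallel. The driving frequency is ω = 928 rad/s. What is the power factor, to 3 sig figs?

0.101

X_L = ωL = 0.696 Ω
X_C = 1/(ωC) = 7.70 Ω
Parallel: admittances add. Y = 1/R + 1/(jωL) + jωC
Y = (0.133 − j1.31) S
|Y| = 1.31 S → |Z| = 1/|Y| = 0.761 Ω, ∠Z = −∠Y = 84.2°
cos φ = cos(84.2°) = 0.101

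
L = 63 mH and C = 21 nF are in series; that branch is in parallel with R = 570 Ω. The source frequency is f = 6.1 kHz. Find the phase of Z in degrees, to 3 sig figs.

25.9°

ω = 2πf = 38330 rad/s
X_L = ωL = 2410 Ω
X_C = 1/(ωC) = 1240 Ω
Branch 1: Z₁ = R = 570 Ω
Branch 2 (series LC): Z₂ = j(X_L − X_C) = j1170 Ω
Parallel: Z = Z₁Z₂/(Z₁+Z₂), |Z| = 513 Ω, ∠Z = 25.9°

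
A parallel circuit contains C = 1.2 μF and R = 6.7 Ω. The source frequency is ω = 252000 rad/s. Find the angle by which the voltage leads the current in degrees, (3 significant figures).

X_C = 1/(ωC) = 3.31 Ω
Parallel: admittances add. Y = 1/R + jωC
Y = (0.149 + j0.302) S
|Y| = 0.337 S → |Z| = 1/|Y| = 2.97 Ω, ∠Z = −∠Y = -63.7°

-63.7°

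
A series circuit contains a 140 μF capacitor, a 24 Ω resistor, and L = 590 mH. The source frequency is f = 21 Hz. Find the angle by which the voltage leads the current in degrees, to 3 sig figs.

ω = 2πf = 131.9 rad/s
X_L = ωL = 77.8 Ω
X_C = 1/(ωC) = 54.1 Ω
Net reactance X = X_L − X_C = 23.7 Ω
Z = 24.0 + j23.7 Ω
|Z| = √(24.0² + 23.7²) = 33.7 Ω
∠Z = arctan(23.7/24.0) = 44.7°

44.7°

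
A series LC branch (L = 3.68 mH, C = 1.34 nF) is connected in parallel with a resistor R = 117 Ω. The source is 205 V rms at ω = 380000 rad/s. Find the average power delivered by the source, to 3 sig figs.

X_L = ωL = 1400 Ω
X_C = 1/(ωC) = 1960 Ω
Branch 1: Z₁ = R = 117 Ω
Branch 2 (series LC): Z₂ = j(X_L − X_C) = −j565 Ω
Parallel: Z = Z₁Z₂/(Z₁+Z₂), |Z| = 115 Ω, ∠Z = -11.7°
I = V/|Z| = 1.79 A
P = VI cos φ = 205 × 1.79 × cos(-11.7°) = 359 W

359 W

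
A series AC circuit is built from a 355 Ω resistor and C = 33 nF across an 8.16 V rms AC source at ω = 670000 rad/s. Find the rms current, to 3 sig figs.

22.8 mA

X_C = 1/(ωC) = 45.2 Ω
Z = 355 − j45.2 Ω
|Z| = √(355² + 45.2²) = 358 Ω
I = V/|Z| = 8.16/358 = 22.8 mA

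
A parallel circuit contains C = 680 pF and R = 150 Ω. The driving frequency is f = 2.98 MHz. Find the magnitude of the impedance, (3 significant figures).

ω = 2πf = 1.872e+07 rad/s
X_C = 1/(ωC) = 78.5 Ω
Parallel: admittances add. Y = 1/R + jωC
Y = (0.00667 + j0.0127) S
|Y| = 0.0144 S → |Z| = 1/|Y| = 69.6 Ω, ∠Z = −∠Y = -62.4°

69.6 Ω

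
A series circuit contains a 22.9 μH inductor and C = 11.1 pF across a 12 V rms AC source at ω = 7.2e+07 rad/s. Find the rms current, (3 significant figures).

30.2 mA

X_L = ωL = 1650 Ω
X_C = 1/(ωC) = 1250 Ω
Net reactance X = X_L − X_C = 398 Ω
Z = j398 Ω
|Z| = √(0² + 398²) = 398 Ω
I = V/|Z| = 12/398 = 30.2 mA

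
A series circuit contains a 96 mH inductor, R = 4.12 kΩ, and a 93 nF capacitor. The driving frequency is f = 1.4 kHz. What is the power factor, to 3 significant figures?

ω = 2πf = 8796 rad/s
X_L = ωL = 844 Ω
X_C = 1/(ωC) = 1220 Ω
Net reactance X = X_L − X_C = -378 Ω
Z = 4120 − j378 Ω
|Z| = √(4120² + 378²) = 4140 Ω
∠Z = arctan(-378/4120) = -5.24°
cos φ = cos(-5.24°) = 0.996

0.996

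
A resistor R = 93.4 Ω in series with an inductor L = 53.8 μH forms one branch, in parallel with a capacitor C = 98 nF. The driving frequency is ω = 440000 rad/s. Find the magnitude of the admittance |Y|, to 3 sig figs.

41.8 mS

X_L = ωL = 23.7 Ω
X_C = 1/(ωC) = 23.2 Ω
Branch 1 (R+jX_L): Z₁ = 93.4 + j23.7 Ω, |Z₁| = 96.4 Ω
Branch 2 (−jX_C): Z₂ = −j23.2 Ω
Parallel: Z = Z₁Z₂/(Z₁+Z₂), |Z| = 23.9 Ω, ∠Z = -76.1°
|Y| = 1/|Z| = 41.8 mS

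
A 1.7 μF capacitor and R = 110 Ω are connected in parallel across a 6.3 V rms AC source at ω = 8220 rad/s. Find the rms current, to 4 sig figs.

105.0 mA

X_C = 1/(ωC) = 71.56 Ω
Parallel: admittances add. Y = 1/R + jωC
Y = (0.009091 + j0.01397) S
|Y| = 0.01667 S → |Z| = 1/|Y| = 59.98 Ω, ∠Z = −∠Y = -56.95°
I = V/|Z| = 6.3/59.98 = 105.0 mA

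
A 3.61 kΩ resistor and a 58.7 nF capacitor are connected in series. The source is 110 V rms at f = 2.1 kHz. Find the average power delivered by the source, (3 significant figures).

2.97 W

ω = 2πf = 13190 rad/s
X_C = 1/(ωC) = 1290 Ω
Z = 3610 − j1290 Ω
|Z| = √(3610² + 1290²) = 3830 Ω
∠Z = arctan(-1290/3610) = -19.7°
I = V/|Z| = 28.7 mA
P = VI cos φ = 110 × 0.0287 × cos(-19.7°) = 2.97 W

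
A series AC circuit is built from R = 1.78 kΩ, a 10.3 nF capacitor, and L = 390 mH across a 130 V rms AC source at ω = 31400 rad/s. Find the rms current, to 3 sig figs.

X_L = ωL = 12200 Ω
X_C = 1/(ωC) = 3090 Ω
Net reactance X = X_L − X_C = 9150 Ω
Z = 1780 + j9150 Ω
|Z| = √(1780² + 9150²) = 9330 Ω
I = V/|Z| = 130/9330 = 13.9 mA

13.9 mA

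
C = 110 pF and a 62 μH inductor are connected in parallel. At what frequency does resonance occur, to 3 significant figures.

ω₀ = 1/√(LC) = 1/√(6.2e-05 × 1.1e-10) = 1.211e+07 rad/s
f₀ = ω₀/(2π) = 1.93 MHz

1.93 MHz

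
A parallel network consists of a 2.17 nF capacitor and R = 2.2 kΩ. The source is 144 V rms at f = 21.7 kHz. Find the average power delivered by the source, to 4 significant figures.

ω = 2πf = 136300 rad/s
X_C = 1/(ωC) = 3380 Ω
Parallel: admittances add. Y = 1/R + jωC
Y = (0.0004545 + j0.0002959) S
|Y| = 0.0005424 S → |Z| = 1/|Y| = 1844 Ω, ∠Z = −∠Y = -33.06°
I = V/|Z| = 78.10 mA
P = VI cos φ = 144 × 0.07810 × cos(-33.06°) = 9.425 W

9.425 W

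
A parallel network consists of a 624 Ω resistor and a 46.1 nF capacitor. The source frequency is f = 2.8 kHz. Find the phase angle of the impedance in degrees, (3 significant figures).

ω = 2πf = 17590 rad/s
X_C = 1/(ωC) = 1230 Ω
Parallel: admittances add. Y = 1/R + jωC
Y = (0.00160 + j0.000811) S
|Y| = 0.00180 S → |Z| = 1/|Y| = 557 Ω, ∠Z = −∠Y = -26.8°

-26.8°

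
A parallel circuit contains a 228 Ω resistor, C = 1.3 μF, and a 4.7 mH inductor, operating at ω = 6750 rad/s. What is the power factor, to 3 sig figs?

X_L = ωL = 31.7 Ω
X_C = 1/(ωC) = 114 Ω
Parallel: admittances add. Y = 1/R + 1/(jωL) + jωC
Y = (0.00439 − j0.0227) S
|Y| = 0.0232 S → |Z| = 1/|Y| = 43.2 Ω, ∠Z = −∠Y = 79.1°
cos φ = cos(79.1°) = 0.189

0.189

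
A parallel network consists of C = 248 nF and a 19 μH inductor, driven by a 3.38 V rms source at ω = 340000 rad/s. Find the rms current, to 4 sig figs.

238.2 mA

X_L = ωL = 6.460 Ω
X_C = 1/(ωC) = 11.86 Ω
Parallel: admittances add. Y = 1/(jωL) + jωC
Y = (0 − j0.07048) S
|Y| = 0.07048 S → |Z| = 1/|Y| = 14.19 Ω, ∠Z = −∠Y = 90.00°
I = V/|Z| = 3.38/14.19 = 238.2 mA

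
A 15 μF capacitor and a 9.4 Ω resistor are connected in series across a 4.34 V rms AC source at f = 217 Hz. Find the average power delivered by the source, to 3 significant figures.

ω = 2πf = 1363 rad/s
X_C = 1/(ωC) = 48.9 Ω
Z = 9.40 − j48.9 Ω
|Z| = √(9.40² + 48.9²) = 49.8 Ω
∠Z = arctan(-48.9/9.40) = -79.1°
I = V/|Z| = 87.2 mA
P = VI cos φ = 4.34 × 0.0872 × cos(-79.1°) = 71.4 mW

71.4 mW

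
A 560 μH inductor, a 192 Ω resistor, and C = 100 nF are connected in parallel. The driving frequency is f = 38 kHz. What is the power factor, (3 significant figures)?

ω = 2πf = 238800 rad/s
X_L = ωL = 134 Ω
X_C = 1/(ωC) = 41.9 Ω
Parallel: admittances add. Y = 1/R + 1/(jωL) + jωC
Y = (0.00521 + j0.0164) S
|Y| = 0.0172 S → |Z| = 1/|Y| = 58.1 Ω, ∠Z = −∠Y = -72.4°
cos φ = cos(-72.4°) = 0.303

0.303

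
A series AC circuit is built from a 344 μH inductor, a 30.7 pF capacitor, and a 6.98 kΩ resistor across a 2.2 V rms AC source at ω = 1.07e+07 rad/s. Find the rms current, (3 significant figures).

X_L = ωL = 3680 Ω
X_C = 1/(ωC) = 3040 Ω
Net reactance X = X_L − X_C = 637 Ω
Z = 6980 + j637 Ω
|Z| = √(6980² + 637²) = 7010 Ω
I = V/|Z| = 2.2/7010 = 314 μA

314 μA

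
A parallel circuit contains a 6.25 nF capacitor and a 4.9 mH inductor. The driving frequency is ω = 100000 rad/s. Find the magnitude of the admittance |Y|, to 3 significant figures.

1.42 mS

X_L = ωL = 490 Ω
X_C = 1/(ωC) = 1600 Ω
Parallel: admittances add. Y = 1/(jωL) + jωC
Y = (0 − j0.00142) S
|Y| = 0.00142 S → |Z| = 1/|Y| = 706 Ω, ∠Z = −∠Y = 90.0°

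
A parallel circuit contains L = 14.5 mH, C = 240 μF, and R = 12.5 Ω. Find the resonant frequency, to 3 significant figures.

ω₀ = 1/√(LC) = 1/√(0.0145 × 0.00024) = 536.1 rad/s
f₀ = ω₀/(2π) = 85.3 Hz

85.3 Hz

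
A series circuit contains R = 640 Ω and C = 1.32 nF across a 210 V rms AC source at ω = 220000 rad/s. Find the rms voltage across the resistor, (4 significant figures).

X_C = 1/(ωC) = 3444 Ω
Z = 640.0 − j3444 Ω
|Z| = √(640.0² + 3444²) = 3502 Ω
I = V/|Z| = 59.96 mA
V_R = I·|Z_R| = 0.05996 × 640.0 = 38.37 V

38.37 V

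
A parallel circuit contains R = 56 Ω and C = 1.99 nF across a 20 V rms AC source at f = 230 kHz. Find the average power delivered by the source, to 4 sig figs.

7.143 W

ω = 2πf = 1.445e+06 rad/s
X_C = 1/(ωC) = 347.7 Ω
Parallel: admittances add. Y = 1/R + jωC
Y = (0.01786 + j0.002876) S
|Y| = 0.01809 S → |Z| = 1/|Y| = 55.29 Ω, ∠Z = −∠Y = -9.149°
I = V/|Z| = 361.7 mA
P = VI cos φ = 20 × 0.3617 × cos(-9.149°) = 7.143 W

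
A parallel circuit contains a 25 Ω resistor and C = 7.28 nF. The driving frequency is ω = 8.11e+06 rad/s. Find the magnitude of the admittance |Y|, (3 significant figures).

X_C = 1/(ωC) = 16.9 Ω
Parallel: admittances add. Y = 1/R + jωC
Y = (0.0400 + j0.0590) S
|Y| = 0.0713 S → |Z| = 1/|Y| = 14.0 Ω, ∠Z = −∠Y = -55.9°

71.3 mS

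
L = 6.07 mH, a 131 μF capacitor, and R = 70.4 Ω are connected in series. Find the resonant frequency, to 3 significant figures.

ω₀ = 1/√(LC) = 1/√(0.00607 × 0.000131) = 1121 rad/s
f₀ = ω₀/(2π) = 178 Hz

178 Hz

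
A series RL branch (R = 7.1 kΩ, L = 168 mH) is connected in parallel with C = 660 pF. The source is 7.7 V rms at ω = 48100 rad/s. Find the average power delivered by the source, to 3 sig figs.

X_L = ωL = 8080 Ω
X_C = 1/(ωC) = 31500 Ω
Branch 1 (R+jX_L): Z₁ = 7100 + j8080 Ω, |Z₁| = 10800 Ω
Branch 2 (−jX_C): Z₂ = −j31500 Ω
Parallel: Z = Z₁Z₂/(Z₁+Z₂), |Z| = 13800 Ω, ∠Z = 31.8°
I = V/|Z| = 556 μA
P = VI cos φ = 7.7 × 0.000556 × cos(31.8°) = 3.64 mW

3.64 mW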